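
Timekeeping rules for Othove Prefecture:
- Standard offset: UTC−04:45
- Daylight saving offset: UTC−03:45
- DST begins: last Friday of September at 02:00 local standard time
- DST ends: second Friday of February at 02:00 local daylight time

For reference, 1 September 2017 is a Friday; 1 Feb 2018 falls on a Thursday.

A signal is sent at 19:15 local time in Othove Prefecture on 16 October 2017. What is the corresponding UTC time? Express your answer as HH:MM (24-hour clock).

23:00

1 September 2017 is a Friday, so Fridays fall on 1, 8, 15, 22, 29; the last is September 29.
1 February 2018 is a Thursday, so the first Friday is February 2 and the second is February 9.
16 October 2017 lies within the daylight-saving period (29 September 2017 – 9 February 2018), so Othove Prefecture is on daylight time, UTC−03:45.
19:15 local + 3h45m = 23:00 UTC.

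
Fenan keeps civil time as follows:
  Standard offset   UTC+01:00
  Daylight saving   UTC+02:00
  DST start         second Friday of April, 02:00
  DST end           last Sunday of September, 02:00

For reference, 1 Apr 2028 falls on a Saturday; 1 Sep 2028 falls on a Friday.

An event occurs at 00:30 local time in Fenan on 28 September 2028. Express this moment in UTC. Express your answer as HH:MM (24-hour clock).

1 April 2028 is a Saturday, so the first Friday is April 7 and the second is April 14.
1 September 2028 is a Friday, so Sundays fall on 3, 10, 17, 24; the last is September 24.
28 September 2028 is outside the daylight-saving period (14 April – 24 September), so Fenan is on standard time, UTC+01:00.
00:30 local − 1h = 23:30 UTC (rolling into the previous day, 27 September 2028).

23:30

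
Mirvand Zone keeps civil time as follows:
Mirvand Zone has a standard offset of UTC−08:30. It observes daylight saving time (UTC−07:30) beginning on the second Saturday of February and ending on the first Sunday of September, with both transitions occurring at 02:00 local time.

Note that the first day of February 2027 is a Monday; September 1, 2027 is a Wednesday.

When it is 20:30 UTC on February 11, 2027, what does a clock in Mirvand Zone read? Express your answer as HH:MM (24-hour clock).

1 February 2027 is a Monday, so the first Saturday is February 6 and the second is February 13.
1 September 2027 is a Wednesday, so the first Sunday is September 5.
At the standard offset (UTC−08:30), 20:30 UTC − 8h30m = 12:00 Mirvand Zone standard time.
The standard-time date in Mirvand Zone, February 11, 2027, is outside the daylight-saving period (13 February – 5 September), so Mirvand Zone is on standard time, UTC−08:30.
20:30 UTC − 8h30m = 12:00 local.

12:00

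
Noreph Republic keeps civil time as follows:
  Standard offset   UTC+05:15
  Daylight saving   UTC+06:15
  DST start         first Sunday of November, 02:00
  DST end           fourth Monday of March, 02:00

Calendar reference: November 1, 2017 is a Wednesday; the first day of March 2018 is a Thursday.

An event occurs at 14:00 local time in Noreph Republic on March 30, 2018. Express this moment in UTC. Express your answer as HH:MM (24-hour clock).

08:45

1 November 2017 is a Wednesday, so the first Sunday is November 5.
1 March 2018 is a Thursday, so the first Monday is March 5 and the fourth is March 26.
Daylight saving runs 5 November 2017 – 26 March 2018; March 30, 2018 is outside that window, so Noreph Republic is on standard time at UTC+05:15.
14:00 local − 5h15m = 08:45 UTC.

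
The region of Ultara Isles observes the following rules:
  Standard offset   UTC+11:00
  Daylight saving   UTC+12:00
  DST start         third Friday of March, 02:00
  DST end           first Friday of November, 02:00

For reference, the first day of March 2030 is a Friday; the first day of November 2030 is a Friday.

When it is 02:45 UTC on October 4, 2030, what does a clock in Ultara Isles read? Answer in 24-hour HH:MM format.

14:45

1 March 2030 is a Friday, so the first Friday is March 1 and the third is March 15.
1 November 2030 is a Friday, so the first Friday is November 1.
At the standard offset (UTC+11:00), 02:45 UTC + 11h = 13:45 Ultara Isles standard time.
Daylight saving runs 15 March – 1 November; the standard-time date in Ultara Isles, October 4, 2030, is inside that window, so Ultara Isles is at UTC+12:00.
02:45 UTC + 12h = 14:45 local.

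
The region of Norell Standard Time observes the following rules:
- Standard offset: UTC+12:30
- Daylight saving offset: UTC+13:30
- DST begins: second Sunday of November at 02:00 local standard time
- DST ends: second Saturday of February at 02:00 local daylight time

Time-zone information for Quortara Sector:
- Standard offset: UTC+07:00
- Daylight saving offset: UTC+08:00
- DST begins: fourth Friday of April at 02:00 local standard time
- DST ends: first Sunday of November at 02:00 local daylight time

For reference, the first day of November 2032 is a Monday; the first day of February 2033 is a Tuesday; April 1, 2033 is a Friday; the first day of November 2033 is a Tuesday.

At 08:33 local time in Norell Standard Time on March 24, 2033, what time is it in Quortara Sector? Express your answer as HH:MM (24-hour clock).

03:03

1 November 2032 is a Monday, so the first Sunday is November 7 and the second is November 14.
1 February 2033 is a Tuesday, so the first Saturday is February 5 and the second is February 12.
March 24, 2033 is outside the daylight-saving period (14 November 2032 – 12 February 2033), so Norell Standard Time is on standard time, UTC+12:30.
08:33 Norell Standard Time − 12h30m = 20:03 UTC (rolling into the previous day, 23 March 2033).
1 April 2033 is a Friday, so the first Friday is April 1 and the fourth is April 22.
1 November 2033 is a Tuesday, so the first Sunday is November 6.
At the standard offset (UTC+07:00), 20:03 UTC + 7h = 03:03 Quortara Sector standard time (rolling into the next day, 24 March 2033).
The standard-time date in Quortara Sector, March 24, 2033, is outside the daylight-saving period (22 April – 6 November), so Quortara Sector is on standard time, UTC+07:00.
20:03 UTC + 7h = 03:03 Quortara Sector (rolling into the next day, 24 March 2033).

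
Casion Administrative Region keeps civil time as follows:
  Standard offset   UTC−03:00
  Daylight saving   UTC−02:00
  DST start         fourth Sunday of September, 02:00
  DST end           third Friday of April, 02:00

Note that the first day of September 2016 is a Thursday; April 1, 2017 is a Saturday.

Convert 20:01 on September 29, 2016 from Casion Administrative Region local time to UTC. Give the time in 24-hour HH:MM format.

1 September 2016 is a Thursday, so the first Sunday is September 4 and the fourth is September 25.
1 April 2017 is a Saturday, so the first Friday is April 7 and the third is April 21.
Daylight saving runs 25 September 2016 – 21 April 2017; September 29, 2016 is inside that window, so Casion Administrative Region is at UTC−02:00.
20:01 local + 2h = 22:01 UTC.

22:01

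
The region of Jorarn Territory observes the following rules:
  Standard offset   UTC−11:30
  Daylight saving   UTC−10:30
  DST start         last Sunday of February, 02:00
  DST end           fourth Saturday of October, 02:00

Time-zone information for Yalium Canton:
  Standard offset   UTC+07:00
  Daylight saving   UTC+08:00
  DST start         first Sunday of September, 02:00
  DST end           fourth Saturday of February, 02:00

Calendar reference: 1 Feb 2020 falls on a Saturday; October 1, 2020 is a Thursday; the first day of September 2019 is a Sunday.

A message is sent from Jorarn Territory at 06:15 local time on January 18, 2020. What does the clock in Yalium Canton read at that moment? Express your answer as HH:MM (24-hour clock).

01:45

1 February 2020 is a Saturday, so Sundays fall on 2, 9, 16, 23; the last is February 23.
1 October 2020 is a Thursday, so the first Saturday is October 3 and the fourth is October 24.
January 18, 2020 does not fall between 23 February and 24 October, so daylight saving is not in effect and Jorarn Territory is at UTC−11:30.
06:15 Jorarn Territory + 11h30m = 17:45 UTC.
1 September 2019 is a Sunday, so the first Sunday is September 1.
1 February 2020 is a Saturday, so the first Saturday is February 1 and the fourth is February 22.
At the standard offset (UTC+07:00), 17:45 UTC + 7h = 00:45 Yalium Canton standard time (rolling into the next day, 19 January 2020).
The standard-time date in Yalium Canton, January 19, 2020, lies within the daylight-saving period (1 September 2019 – 22 February 2020), so Yalium Canton is on daylight time, UTC+08:00.
17:45 UTC + 8h = 01:45 Yalium Canton (rolling into the next day, 19 January 2020).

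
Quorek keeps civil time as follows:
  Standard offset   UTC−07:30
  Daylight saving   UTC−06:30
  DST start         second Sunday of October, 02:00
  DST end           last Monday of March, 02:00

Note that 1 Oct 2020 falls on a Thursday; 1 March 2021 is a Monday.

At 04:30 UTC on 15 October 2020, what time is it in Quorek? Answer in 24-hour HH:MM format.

1 October 2020 is a Thursday, so the first Sunday is October 4 and the second is October 11.
1 March 2021 is a Monday, so Mondays fall on 1, 8, 15, 22, 29; the last is March 29.
At the standard offset (UTC−07:30), 04:30 UTC − 7h30m = 21:00 Quorek standard time (rolling into the previous day, 14 October 2020).
The standard-time date in Quorek, 14 October 2020, falls between 11 October 2020 and 29 March 2021, so daylight saving is in effect and Quorek is at UTC−06:30.
04:30 UTC − 6h30m = 22:00 local (rolling into the previous day, 14 October 2020).

22:00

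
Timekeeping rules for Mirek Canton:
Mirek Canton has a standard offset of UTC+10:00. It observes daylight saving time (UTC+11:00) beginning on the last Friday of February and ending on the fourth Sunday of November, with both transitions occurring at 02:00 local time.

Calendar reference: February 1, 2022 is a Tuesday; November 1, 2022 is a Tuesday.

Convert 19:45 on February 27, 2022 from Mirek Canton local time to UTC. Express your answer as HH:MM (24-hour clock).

1 February 2022 is a Tuesday, so Fridays fall on 4, 11, 18, 25; the last is February 25.
1 November 2022 is a Tuesday, so the first Sunday is November 6 and the fourth is November 27.
Daylight saving runs 25 February – 27 November; February 27, 2022 is inside that window, so Mirek Canton is at UTC+11:00.
19:45 local − 11h = 08:45 UTC.

08:45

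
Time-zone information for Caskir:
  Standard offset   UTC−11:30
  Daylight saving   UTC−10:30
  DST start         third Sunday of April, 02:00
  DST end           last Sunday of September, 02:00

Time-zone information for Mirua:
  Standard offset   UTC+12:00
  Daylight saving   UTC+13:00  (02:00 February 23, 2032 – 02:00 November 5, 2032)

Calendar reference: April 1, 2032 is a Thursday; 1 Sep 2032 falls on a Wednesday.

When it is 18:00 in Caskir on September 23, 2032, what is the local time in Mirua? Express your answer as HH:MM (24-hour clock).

17:30

1 April 2032 is a Thursday, so the first Sunday is April 4 and the third is April 18.
1 September 2032 is a Wednesday, so Sundays fall on 5, 12, 19, 26; the last is September 26.
Daylight saving runs 18 April – 26 September; September 23, 2032 is inside that window, so Caskir is at UTC−10:30.
18:00 Caskir + 10h30m = 04:30 UTC (rolling into the next day, 24 September 2032).
At the standard offset (UTC+12:00), 04:30 UTC + 12h = 16:30 Mirua standard time.
The standard-time date in Mirua, September 24, 2032, falls between 23 February and 5 November, so daylight saving is in effect and Mirua is at UTC+13:00.
04:30 UTC + 13h = 17:30 Mirua.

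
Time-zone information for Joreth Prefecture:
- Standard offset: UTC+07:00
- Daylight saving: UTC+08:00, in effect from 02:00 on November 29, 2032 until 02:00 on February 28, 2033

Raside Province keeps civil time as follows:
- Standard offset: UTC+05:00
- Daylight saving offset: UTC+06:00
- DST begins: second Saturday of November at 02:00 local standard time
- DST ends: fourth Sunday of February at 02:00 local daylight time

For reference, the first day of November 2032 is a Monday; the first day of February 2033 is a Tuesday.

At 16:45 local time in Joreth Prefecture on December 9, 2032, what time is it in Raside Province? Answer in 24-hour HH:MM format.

14:45

December 9, 2032 falls between 29 November 2032 and 28 February 2033, so daylight saving is in effect and Joreth Prefecture is at UTC+08:00.
16:45 Joreth Prefecture − 8h = 08:45 UTC.
1 November 2032 is a Monday, so the first Saturday is November 6 and the second is November 13.
1 February 2033 is a Tuesday, so the first Sunday is February 6 and the fourth is February 27.
At the standard offset (UTC+05:00), 08:45 UTC + 5h = 13:45 Raside Province standard time.
The standard-time date in Raside Province, December 9, 2032, falls between 13 November 2032 and 27 February 2033, so daylight saving is in effect and Raside Province is at UTC+06:00.
08:45 UTC + 6h = 14:45 Raside Province.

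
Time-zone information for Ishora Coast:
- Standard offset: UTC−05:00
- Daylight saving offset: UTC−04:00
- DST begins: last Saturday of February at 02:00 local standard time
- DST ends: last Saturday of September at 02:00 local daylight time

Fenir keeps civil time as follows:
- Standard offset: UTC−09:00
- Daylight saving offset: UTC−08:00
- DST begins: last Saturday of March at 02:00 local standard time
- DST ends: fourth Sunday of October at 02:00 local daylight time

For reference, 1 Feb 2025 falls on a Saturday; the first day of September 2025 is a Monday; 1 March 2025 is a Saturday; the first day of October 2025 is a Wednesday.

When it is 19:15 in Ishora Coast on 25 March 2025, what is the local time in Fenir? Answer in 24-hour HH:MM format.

1 February 2025 is a Saturday, so Saturdays fall on 1, 8, 15, 22; the last is February 22.
1 September 2025 is a Monday, so Saturdays fall on 6, 13, 20, 27; the last is September 27.
Daylight saving runs 22 February – 27 September; 25 March 2025 is inside that window, so Ishora Coast is at UTC−04:00.
19:15 Ishora Coast + 4h = 23:15 UTC.
1 March 2025 is a Saturday, so Saturdays fall on 1, 8, 15, 22, 29; the last is March 29.
1 October 2025 is a Wednesday, so the first Sunday is October 5 and the fourth is October 26.
At the standard offset (UTC−09:00), 23:15 UTC − 9h = 14:15 Fenir standard time.
The standard-time date in Fenir, 25 March 2025, is outside the daylight-saving period (29 March – 26 October), so Fenir is on standard time, UTC−09:00.
23:15 UTC − 9h = 14:15 Fenir.

14:15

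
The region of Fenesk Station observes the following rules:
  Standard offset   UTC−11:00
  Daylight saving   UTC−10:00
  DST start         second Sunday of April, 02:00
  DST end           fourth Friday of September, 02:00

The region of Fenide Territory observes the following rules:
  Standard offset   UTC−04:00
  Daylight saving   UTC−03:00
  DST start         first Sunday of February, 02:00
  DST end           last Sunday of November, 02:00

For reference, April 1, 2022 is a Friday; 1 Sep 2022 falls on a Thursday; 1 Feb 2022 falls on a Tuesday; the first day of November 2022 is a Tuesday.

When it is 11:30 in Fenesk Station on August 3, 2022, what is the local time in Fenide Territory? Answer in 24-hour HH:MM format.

1 April 2022 is a Friday, so the first Sunday is April 3 and the second is April 10.
1 September 2022 is a Thursday, so the first Friday is September 2 and the fourth is September 23.
August 3, 2022 lies within the daylight-saving period (10 April – 23 September), so Fenesk Station is on daylight time, UTC−10:00.
11:30 Fenesk Station + 10h = 21:30 UTC.
1 February 2022 is a Tuesday, so the first Sunday is February 6.
1 November 2022 is a Tuesday, so Sundays fall on 6, 13, 20, 27; the last is November 27.
At the standard offset (UTC−04:00), 21:30 UTC − 4h = 17:30 Fenide Territory standard time.
The standard-time date in Fenide Territory, August 3, 2022, falls between 6 February and 27 November, so daylight saving is in effect and Fenide Territory is at UTC−03:00.
21:30 UTC − 3h = 18:30 Fenide Territory.

18:30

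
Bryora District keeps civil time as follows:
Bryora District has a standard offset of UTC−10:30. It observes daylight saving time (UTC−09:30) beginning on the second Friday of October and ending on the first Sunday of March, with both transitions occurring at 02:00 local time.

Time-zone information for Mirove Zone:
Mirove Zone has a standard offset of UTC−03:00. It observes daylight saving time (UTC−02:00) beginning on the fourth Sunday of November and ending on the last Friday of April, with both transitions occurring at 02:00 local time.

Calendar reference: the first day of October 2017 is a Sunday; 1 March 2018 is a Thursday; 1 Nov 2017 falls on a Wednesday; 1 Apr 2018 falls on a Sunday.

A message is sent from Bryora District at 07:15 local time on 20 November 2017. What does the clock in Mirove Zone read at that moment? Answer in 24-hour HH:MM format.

13:45

1 October 2017 is a Sunday, so the first Friday is October 6 and the second is October 13.
1 March 2018 is a Thursday, so the first Sunday is March 4.
20 November 2017 falls between 13 October 2017 and 4 March 2018, so daylight saving is in effect and Bryora District is at UTC−09:30.
07:15 Bryora District + 9h30m = 16:45 UTC.
1 November 2017 is a Wednesday, so the first Sunday is November 5 and the fourth is November 26.
1 April 2018 is a Sunday, so Fridays fall on 6, 13, 20, 27; the last is April 27.
At the standard offset (UTC−03:00), 16:45 UTC − 3h = 13:45 Mirove Zone standard time.
Daylight saving runs 26 November 2017 – 27 April 2018; the standard-time date in Mirove Zone, 20 November 2017, is outside that window, so Mirove Zone is on standard time at UTC−03:00.
16:45 UTC − 3h = 13:45 Mirove Zone.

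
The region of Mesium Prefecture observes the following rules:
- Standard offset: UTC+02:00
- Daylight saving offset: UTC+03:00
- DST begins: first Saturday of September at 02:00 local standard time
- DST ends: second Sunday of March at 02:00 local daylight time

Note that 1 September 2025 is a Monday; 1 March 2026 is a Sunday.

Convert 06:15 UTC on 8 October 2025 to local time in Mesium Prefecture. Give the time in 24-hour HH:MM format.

09:15

1 September 2025 is a Monday, so the first Saturday is September 6.
1 March 2026 is a Sunday, so the first Sunday is March 1 and the second is March 8.
At the standard offset (UTC+02:00), 06:15 UTC + 2h = 08:15 Mesium Prefecture standard time.
The standard-time date in Mesium Prefecture, 8 October 2025, lies within the daylight-saving period (6 September 2025 – 8 March 2026), so Mesium Prefecture is on daylight time, UTC+03:00.
06:15 UTC + 3h = 09:15 local.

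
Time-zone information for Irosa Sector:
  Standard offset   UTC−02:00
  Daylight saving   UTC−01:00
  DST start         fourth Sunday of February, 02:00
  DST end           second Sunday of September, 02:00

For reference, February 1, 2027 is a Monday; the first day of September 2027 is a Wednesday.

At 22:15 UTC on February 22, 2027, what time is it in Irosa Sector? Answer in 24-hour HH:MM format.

20:15

1 February 2027 is a Monday, so the first Sunday is February 7 and the fourth is February 28.
1 September 2027 is a Wednesday, so the first Sunday is September 5 and the second is September 12.
At the standard offset (UTC−02:00), 22:15 UTC − 2h = 20:15 Irosa Sector standard time.
Daylight saving runs 28 February – 12 September; the standard-time date in Irosa Sector, February 22, 2027, is outside that window, so Irosa Sector is on standard time at UTC−02:00.
22:15 UTC − 2h = 20:15 local.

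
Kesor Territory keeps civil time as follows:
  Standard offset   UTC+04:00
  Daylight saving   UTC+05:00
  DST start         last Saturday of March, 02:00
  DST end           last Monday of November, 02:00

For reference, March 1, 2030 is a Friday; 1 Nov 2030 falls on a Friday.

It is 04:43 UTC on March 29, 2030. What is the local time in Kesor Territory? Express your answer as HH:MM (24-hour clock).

1 March 2030 is a Friday, so Saturdays fall on 2, 9, 16, 23, 30; the last is March 30.
1 November 2030 is a Friday, so Mondays fall on 4, 11, 18, 25; the last is November 25.
At the standard offset (UTC+04:00), 04:43 UTC + 4h = 08:43 Kesor Territory standard time.
The standard-time date in Kesor Territory, March 29, 2030, does not fall between 30 March and 25 November, so daylight saving is not in effect and Kesor Territory is at UTC+04:00.
04:43 UTC + 4h = 08:43 local.

08:43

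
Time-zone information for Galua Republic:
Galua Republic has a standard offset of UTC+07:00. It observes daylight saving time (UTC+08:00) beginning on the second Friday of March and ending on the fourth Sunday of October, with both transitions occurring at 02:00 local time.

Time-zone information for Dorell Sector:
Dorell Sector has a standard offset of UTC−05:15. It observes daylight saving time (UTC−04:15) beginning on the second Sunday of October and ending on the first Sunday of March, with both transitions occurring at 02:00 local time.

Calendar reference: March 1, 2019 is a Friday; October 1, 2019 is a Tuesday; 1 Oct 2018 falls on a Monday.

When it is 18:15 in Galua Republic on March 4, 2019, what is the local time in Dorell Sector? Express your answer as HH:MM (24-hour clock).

06:00

1 March 2019 is a Friday, so the first Friday is March 1 and the second is March 8.
1 October 2019 is a Tuesday, so the first Sunday is October 6 and the fourth is October 27.
March 4, 2019 does not fall between 8 March and 27 October, so daylight saving is not in effect and Galua Republic is at UTC+07:00.
18:15 Galua Republic − 7h = 11:15 UTC.
1 October 2018 is a Monday, so the first Sunday is October 7 and the second is October 14.
1 March 2019 is a Friday, so the first Sunday is March 3.
At the standard offset (UTC−05:15), 11:15 UTC − 5h15m = 06:00 Dorell Sector standard time.
Daylight saving runs 14 October 2018 – 3 March 2019; the standard-time date in Dorell Sector, March 4, 2019, is outside that window, so Dorell Sector is on standard time at UTC−05:15.
11:15 UTC − 5h15m = 06:00 Dorell Sector.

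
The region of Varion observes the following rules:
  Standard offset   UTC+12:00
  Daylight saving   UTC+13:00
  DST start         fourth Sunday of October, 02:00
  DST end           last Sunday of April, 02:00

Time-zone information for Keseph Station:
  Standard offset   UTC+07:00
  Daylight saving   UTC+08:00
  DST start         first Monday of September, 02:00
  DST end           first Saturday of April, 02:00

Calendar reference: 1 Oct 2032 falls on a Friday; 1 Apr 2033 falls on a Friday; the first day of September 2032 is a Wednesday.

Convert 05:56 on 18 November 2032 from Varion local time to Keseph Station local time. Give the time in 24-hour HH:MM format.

1 October 2032 is a Friday, so the first Sunday is October 3 and the fourth is October 24.
1 April 2033 is a Friday, so Sundays fall on 3, 10, 17, 24; the last is April 24.
18 November 2032 lies within the daylight-saving period (24 October 2032 – 24 April 2033), so Varion is on daylight time, UTC+13:00.
05:56 Varion − 13h = 16:56 UTC (rolling into the previous day, 17 November 2032).
1 September 2032 is a Wednesday, so the first Monday is September 6.
1 April 2033 is a Friday, so the first Saturday is April 2.
At the standard offset (UTC+07:00), 16:56 UTC + 7h = 23:56 Keseph Station standard time.
Daylight saving runs 6 September 2032 – 2 April 2033; the standard-time date in Keseph Station, 17 November 2032, is inside that window, so Keseph Station is at UTC+08:00.
16:56 UTC + 8h = 00:56 Keseph Station (rolling into the next day, 18 November 2032).

00:56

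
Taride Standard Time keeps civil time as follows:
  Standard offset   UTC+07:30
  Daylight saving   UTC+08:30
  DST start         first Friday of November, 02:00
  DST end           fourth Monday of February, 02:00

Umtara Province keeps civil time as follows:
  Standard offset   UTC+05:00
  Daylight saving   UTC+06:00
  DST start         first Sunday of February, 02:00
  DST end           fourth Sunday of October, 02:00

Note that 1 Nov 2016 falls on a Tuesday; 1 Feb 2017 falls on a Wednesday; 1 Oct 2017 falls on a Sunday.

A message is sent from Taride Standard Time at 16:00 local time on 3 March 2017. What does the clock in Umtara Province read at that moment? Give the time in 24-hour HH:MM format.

1 November 2016 is a Tuesday, so the first Friday is November 4.
1 February 2017 is a Wednesday, so the first Monday is February 6 and the fourth is February 27.
3 March 2017 is outside the daylight-saving period (4 November 2016 – 27 February 2017), so Taride Standard Time is on standard time, UTC+07:30.
16:00 Taride Standard Time − 7h30m = 08:30 UTC.
1 February 2017 is a Wednesday, so the first Sunday is February 5.
1 October 2017 is a Sunday, so the first Sunday is October 1 and the fourth is October 22.
At the standard offset (UTC+05:00), 08:30 UTC + 5h = 13:30 Umtara Province standard time.
Daylight saving runs 5 February – 22 October; the standard-time date in Umtara Province, 3 March 2017, is inside that window, so Umtara Province is at UTC+06:00.
08:30 UTC + 6h = 14:30 Umtara Province.

14:30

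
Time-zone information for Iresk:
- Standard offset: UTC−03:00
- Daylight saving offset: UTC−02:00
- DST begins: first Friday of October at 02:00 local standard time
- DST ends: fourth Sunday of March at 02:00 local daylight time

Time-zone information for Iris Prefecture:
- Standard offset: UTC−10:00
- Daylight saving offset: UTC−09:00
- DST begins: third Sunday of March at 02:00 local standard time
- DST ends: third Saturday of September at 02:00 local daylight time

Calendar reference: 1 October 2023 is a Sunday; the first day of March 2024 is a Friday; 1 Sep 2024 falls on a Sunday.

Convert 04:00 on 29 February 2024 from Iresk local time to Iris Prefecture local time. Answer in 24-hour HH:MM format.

20:00

1 October 2023 is a Sunday, so the first Friday is October 6.
1 March 2024 is a Friday, so the first Sunday is March 3 and the fourth is March 24.
29 February 2024 falls between 6 October 2023 and 24 March 2024, so daylight saving is in effect and Iresk is at UTC−02:00.
04:00 Iresk + 2h = 06:00 UTC.
1 March 2024 is a Friday, so the first Sunday is March 3 and the third is March 17.
1 September 2024 is a Sunday, so the first Saturday is September 7 and the third is September 21.
At the standard offset (UTC−10:00), 06:00 UTC − 10h = 20:00 Iris Prefecture standard time (rolling into the previous day, 28 February 2024).
The standard-time date in Iris Prefecture, 28 February 2024, does not fall between 17 March and 21 September, so daylight saving is not in effect and Iris Prefecture is at UTC−10:00.
06:00 UTC − 10h = 20:00 Iris Prefecture (rolling into the previous day, 28 February 2024).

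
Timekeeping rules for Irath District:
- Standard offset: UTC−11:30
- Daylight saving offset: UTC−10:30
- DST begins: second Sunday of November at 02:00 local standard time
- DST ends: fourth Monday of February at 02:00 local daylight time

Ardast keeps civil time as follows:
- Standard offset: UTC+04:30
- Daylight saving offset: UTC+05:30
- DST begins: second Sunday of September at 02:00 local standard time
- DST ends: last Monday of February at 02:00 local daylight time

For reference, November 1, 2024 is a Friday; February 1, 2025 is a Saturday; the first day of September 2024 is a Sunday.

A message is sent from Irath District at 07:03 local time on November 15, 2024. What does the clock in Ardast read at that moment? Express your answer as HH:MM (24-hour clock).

23:03

1 November 2024 is a Friday, so the first Sunday is November 3 and the second is November 10.
1 February 2025 is a Saturday, so the first Monday is February 3 and the fourth is February 24.
November 15, 2024 falls between 10 November 2024 and 24 February 2025, so daylight saving is in effect and Irath District is at UTC−10:30.
07:03 Irath District + 10h30m = 17:33 UTC.
1 September 2024 is a Sunday, so the first Sunday is September 1 and the second is September 8.
1 February 2025 is a Saturday, so Mondays fall on 3, 10, 17, 24; the last is February 24.
At the standard offset (UTC+04:30), 17:33 UTC + 4h30m = 22:03 Ardast standard time.
Daylight saving runs 8 September 2024 – 24 February 2025; the standard-time date in Ardast, November 15, 2024, is inside that window, so Ardast is at UTC+05:30.
17:33 UTC + 5h30m = 23:03 Ardast.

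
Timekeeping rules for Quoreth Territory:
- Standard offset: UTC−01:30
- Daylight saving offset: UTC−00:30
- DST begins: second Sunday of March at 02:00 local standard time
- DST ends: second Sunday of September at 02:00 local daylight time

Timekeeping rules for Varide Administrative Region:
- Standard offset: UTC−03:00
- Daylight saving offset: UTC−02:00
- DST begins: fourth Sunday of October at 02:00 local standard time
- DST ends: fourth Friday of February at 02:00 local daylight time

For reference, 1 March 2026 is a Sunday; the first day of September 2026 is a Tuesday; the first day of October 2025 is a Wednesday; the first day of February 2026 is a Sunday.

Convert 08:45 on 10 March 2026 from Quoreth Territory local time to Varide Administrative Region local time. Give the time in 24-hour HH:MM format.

1 March 2026 is a Sunday, so the first Sunday is March 1 and the second is March 8.
1 September 2026 is a Tuesday, so the first Sunday is September 6 and the second is September 13.
Daylight saving runs 8 March – 13 September; 10 March 2026 is inside that window, so Quoreth Territory is at UTC−00:30.
08:45 Quoreth Territory + 0h30m = 09:15 UTC.
1 October 2025 is a Wednesday, so the first Sunday is October 5 and the fourth is October 26.
1 February 2026 is a Sunday, so the first Friday is February 6 and the fourth is February 27.
At the standard offset (UTC−03:00), 09:15 UTC − 3h = 06:15 Varide Administrative Region standard time.
The standard-time date in Varide Administrative Region, 10 March 2026, is outside the daylight-saving period (26 October 2025 – 27 February 2026), so Varide Administrative Region is on standard time, UTC−03:00.
09:15 UTC − 3h = 06:15 Varide Administrative Region.

06:15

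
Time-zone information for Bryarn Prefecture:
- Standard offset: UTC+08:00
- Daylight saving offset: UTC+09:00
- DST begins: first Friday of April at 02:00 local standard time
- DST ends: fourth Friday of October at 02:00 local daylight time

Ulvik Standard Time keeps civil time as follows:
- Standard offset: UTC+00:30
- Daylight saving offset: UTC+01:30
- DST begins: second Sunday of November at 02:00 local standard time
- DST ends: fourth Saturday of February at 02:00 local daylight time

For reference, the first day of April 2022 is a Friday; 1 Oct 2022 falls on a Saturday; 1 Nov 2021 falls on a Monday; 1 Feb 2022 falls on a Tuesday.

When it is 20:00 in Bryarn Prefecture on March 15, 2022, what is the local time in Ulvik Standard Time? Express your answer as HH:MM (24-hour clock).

1 April 2022 is a Friday, so the first Friday is April 1.
1 October 2022 is a Saturday, so the first Friday is October 7 and the fourth is October 28.
Daylight saving runs 1 April – 28 October; March 15, 2022 is outside that window, so Bryarn Prefecture is on standard time at UTC+08:00.
20:00 Bryarn Prefecture − 8h = 12:00 UTC.
1 November 2021 is a Monday, so the first Sunday is November 7 and the second is November 14.
1 February 2022 is a Tuesday, so the first Saturday is February 5 and the fourth is February 26.
At the standard offset (UTC+00:30), 12:00 UTC + 0h30m = 12:30 Ulvik Standard Time standard time.
The standard-time date in Ulvik Standard Time, March 15, 2022, is outside the daylight-saving period (14 November 2021 – 26 February 2022), so Ulvik Standard Time is on standard time, UTC+00:30.
12:00 UTC + 0h30m = 12:30 Ulvik Standard Time.

12:30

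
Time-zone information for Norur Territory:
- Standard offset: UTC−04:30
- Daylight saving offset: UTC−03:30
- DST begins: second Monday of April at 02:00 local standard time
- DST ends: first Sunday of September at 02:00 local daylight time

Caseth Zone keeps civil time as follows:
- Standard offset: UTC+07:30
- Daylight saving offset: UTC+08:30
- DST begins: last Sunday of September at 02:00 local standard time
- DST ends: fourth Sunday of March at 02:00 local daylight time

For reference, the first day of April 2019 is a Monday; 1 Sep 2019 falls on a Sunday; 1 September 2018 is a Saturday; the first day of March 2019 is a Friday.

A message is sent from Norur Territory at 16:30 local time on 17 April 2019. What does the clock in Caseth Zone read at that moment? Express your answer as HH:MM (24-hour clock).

03:30

1 April 2019 is a Monday, so the first Monday is April 1 and the second is April 8.
1 September 2019 is a Sunday, so the first Sunday is September 1.
17 April 2019 falls between 8 April and 1 September, so daylight saving is in effect and Norur Territory is at UTC−03:30.
16:30 Norur Territory + 3h30m = 20:00 UTC.
1 September 2018 is a Saturday, so Sundays fall on 2, 9, 16, 23, 30; the last is September 30.
1 March 2019 is a Friday, so the first Sunday is March 3 and the fourth is March 24.
At the standard offset (UTC+07:30), 20:00 UTC + 7h30m = 03:30 Caseth Zone standard time (rolling into the next day, 18 April 2019).
Daylight saving runs 30 September 2018 – 24 March 2019; the standard-time date in Caseth Zone, 18 April 2019, is outside that window, so Caseth Zone is on standard time at UTC+07:30.
20:00 UTC + 7h30m = 03:30 Caseth Zone (rolling into the next day, 18 April 2019).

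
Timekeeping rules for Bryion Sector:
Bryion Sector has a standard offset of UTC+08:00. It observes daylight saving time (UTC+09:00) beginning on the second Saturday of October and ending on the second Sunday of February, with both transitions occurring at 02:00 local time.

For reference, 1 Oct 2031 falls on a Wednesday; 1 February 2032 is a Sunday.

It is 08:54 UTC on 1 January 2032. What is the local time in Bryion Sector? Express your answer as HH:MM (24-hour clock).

1 October 2031 is a Wednesday, so the first Saturday is October 4 and the second is October 11.
1 February 2032 is a Sunday, so the first Sunday is February 1 and the second is February 8.
At the standard offset (UTC+08:00), 08:54 UTC + 8h = 16:54 Bryion Sector standard time.
The standard-time date in Bryion Sector, 1 January 2032, lies within the daylight-saving period (11 October 2031 – 8 February 2032), so Bryion Sector is on daylight time, UTC+09:00.
08:54 UTC + 9h = 17:54 local.

17:54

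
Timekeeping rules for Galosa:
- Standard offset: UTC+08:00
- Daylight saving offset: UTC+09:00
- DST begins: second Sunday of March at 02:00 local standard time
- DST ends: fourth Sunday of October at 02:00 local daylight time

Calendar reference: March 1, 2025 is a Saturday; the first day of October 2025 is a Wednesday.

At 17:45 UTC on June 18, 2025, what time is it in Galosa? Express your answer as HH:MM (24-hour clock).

1 March 2025 is a Saturday, so the first Sunday is March 2 and the second is March 9.
1 October 2025 is a Wednesday, so the first Sunday is October 5 and the fourth is October 26.
At the standard offset (UTC+08:00), 17:45 UTC + 8h = 01:45 Galosa standard time (rolling into the next day, 19 June 2025).
The standard-time date in Galosa, June 19, 2025, lies within the daylight-saving period (9 March – 26 October), so Galosa is on daylight time, UTC+09:00.
17:45 UTC + 9h = 02:45 local (rolling into the next day, 19 June 2025).

02:45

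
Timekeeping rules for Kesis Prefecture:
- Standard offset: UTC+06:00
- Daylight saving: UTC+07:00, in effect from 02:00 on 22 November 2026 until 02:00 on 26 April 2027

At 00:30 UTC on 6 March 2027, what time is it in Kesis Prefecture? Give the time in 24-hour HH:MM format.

07:30

At the standard offset (UTC+06:00), 00:30 UTC + 6h = 06:30 Kesis Prefecture standard time.
The standard-time date in Kesis Prefecture, 6 March 2027, lies within the daylight-saving period (22 November 2026 – 26 April 2027), so Kesis Prefecture is on daylight time, UTC+07:00.
00:30 UTC + 7h = 07:30 local.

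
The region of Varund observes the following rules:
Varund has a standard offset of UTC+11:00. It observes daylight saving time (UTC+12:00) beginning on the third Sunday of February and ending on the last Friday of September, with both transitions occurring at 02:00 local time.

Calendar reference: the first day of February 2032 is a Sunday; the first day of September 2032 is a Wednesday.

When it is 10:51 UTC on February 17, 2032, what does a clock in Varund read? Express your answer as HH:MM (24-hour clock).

1 February 2032 is a Sunday, so the first Sunday is February 1 and the third is February 15.
1 September 2032 is a Wednesday, so Fridays fall on 3, 10, 17, 24; the last is September 24.
At the standard offset (UTC+11:00), 10:51 UTC + 11h = 21:51 Varund standard time.
The standard-time date in Varund, February 17, 2032, falls between 15 February and 24 September, so daylight saving is in effect and Varund is at UTC+12:00.
10:51 UTC + 12h = 22:51 local.

22:51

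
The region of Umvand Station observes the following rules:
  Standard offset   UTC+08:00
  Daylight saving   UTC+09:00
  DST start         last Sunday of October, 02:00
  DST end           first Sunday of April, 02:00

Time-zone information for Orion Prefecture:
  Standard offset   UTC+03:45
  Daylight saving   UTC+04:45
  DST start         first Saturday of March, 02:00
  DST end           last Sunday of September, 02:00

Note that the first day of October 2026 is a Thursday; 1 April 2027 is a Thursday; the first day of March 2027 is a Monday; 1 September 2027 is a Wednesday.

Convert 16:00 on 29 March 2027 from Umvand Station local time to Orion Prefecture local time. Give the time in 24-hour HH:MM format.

11:45

1 October 2026 is a Thursday, so Sundays fall on 4, 11, 18, 25; the last is October 25.
1 April 2027 is a Thursday, so the first Sunday is April 4.
29 March 2027 lies within the daylight-saving period (25 October 2026 – 4 April 2027), so Umvand Station is on daylight time, UTC+09:00.
16:00 Umvand Station − 9h = 07:00 UTC.
1 March 2027 is a Monday, so the first Saturday is March 6.
1 September 2027 is a Wednesday, so Sundays fall on 5, 12, 19, 26; the last is September 26.
At the standard offset (UTC+03:45), 07:00 UTC + 3h45m = 10:45 Orion Prefecture standard time.
The standard-time date in Orion Prefecture, 29 March 2027, lies within the daylight-saving period (6 March – 26 September), so Orion Prefecture is on daylight time, UTC+04:45.
07:00 UTC + 4h45m = 11:45 Orion Prefecture.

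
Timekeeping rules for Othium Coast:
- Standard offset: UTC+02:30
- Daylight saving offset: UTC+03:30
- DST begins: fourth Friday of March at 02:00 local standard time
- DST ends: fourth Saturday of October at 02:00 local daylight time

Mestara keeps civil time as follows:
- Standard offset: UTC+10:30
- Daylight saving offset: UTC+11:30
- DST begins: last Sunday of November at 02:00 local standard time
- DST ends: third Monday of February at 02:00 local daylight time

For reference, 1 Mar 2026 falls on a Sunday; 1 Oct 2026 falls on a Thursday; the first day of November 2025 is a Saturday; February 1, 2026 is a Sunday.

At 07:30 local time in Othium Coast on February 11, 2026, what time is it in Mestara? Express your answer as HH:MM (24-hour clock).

16:30

1 March 2026 is a Sunday, so the first Friday is March 6 and the fourth is March 27.
1 October 2026 is a Thursday, so the first Saturday is October 3 and the fourth is October 24.
Daylight saving runs 27 March – 24 October; February 11, 2026 is outside that window, so Othium Coast is on standard time at UTC+02:30.
07:30 Othium Coast − 2h30m = 05:00 UTC.
1 November 2025 is a Saturday, so Sundays fall on 2, 9, 16, 23, 30; the last is November 30.
1 February 2026 is a Sunday, so the first Monday is February 2 and the third is February 16.
At the standard offset (UTC+10:30), 05:00 UTC + 10h30m = 15:30 Mestara standard time.
Daylight saving runs 30 November 2025 – 16 February 2026; the standard-time date in Mestara, February 11, 2026, is inside that window, so Mestara is at UTC+11:30.
05:00 UTC + 11h30m = 16:30 Mestara.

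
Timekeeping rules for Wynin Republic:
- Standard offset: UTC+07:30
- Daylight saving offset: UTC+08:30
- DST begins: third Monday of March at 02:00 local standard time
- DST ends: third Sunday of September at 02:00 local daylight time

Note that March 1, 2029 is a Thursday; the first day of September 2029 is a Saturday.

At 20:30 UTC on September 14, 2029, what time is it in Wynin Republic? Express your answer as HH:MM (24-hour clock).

05:00

1 March 2029 is a Thursday, so the first Monday is March 5 and the third is March 19.
1 September 2029 is a Saturday, so the first Sunday is September 2 and the third is September 16.
At the standard offset (UTC+07:30), 20:30 UTC + 7h30m = 04:00 Wynin Republic standard time (rolling into the next day, 15 September 2029).
The standard-time date in Wynin Republic, September 15, 2029, lies within the daylight-saving period (19 March – 16 September), so Wynin Republic is on daylight time, UTC+08:30.
20:30 UTC + 8h30m = 05:00 local (rolling into the next day, 15 September 2029).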